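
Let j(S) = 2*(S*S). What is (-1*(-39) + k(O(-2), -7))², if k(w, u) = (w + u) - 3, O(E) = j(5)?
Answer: 6241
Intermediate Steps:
j(S) = 2*S²
O(E) = 50 (O(E) = 2*5² = 2*25 = 50)
k(w, u) = -3 + u + w (k(w, u) = (u + w) - 3 = -3 + u + w)
(-1*(-39) + k(O(-2), -7))² = (-1*(-39) + (-3 - 7 + 50))² = (39 + 40)² = 79² = 6241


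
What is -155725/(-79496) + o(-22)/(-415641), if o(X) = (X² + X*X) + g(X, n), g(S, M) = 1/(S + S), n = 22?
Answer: 237045396147/121153255432 ≈ 1.9566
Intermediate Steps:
g(S, M) = 1/(2*S)
o(X) = 1/(2*X) + 2*X² (o(X) = (X² + X*X) + 1/(2*X) = (X² + X²) + 1/(2*X) = 2*X² + 1/(2*X) = 1/(2*X) + 2*X²)
-155725/(-79496) + o(-22)/(-415641) = -155725/(-79496) + ((½)*(1 + 4*(-22)³)/(-22))/(-415641) = -155725*(-1/79496) + ((½)*(-1/22)*(1 + 4*(-10648)))*(-1/415641) = 155725/79496 + ((½)*(-1/22)*(1 - 42592))*(-1/415641) = 155725/79496 + ((½)*(-1/22)*(-42591))*(-1/415641) = 155725/79496 + (42591/44)*(-1/415641) = 155725/79496 - 14197/6096068 = 237045396147/121153255432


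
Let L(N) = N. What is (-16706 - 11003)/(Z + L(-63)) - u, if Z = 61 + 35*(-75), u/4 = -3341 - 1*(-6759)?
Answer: -35888635/2627 ≈ -13661.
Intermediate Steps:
u = 13672 (u = 4*(-3341 - 1*(-6759)) = 4*(-3341 + 6759) = 4*3418 = 13672)
Z = -2564 (Z = 61 - 2625 = -2564)
(-16706 - 11003)/(Z + L(-63)) - u = (-16706 - 11003)/(-2564 - 63) - 1*13672 = -27709/(-2627) - 13672 = -27709*(-1/2627) - 13672 = 27709/2627 - 13672 = -35888635/2627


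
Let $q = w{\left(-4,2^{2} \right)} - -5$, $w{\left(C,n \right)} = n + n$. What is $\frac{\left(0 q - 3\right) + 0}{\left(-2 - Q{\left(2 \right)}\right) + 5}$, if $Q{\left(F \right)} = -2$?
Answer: $- \frac{3}{5} \approx -0.6$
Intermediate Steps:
$w{\left(C,n \right)} = 2 n$
$q = 13$ ($q = 2 \cdot 2^{2} - -5 = 2 \cdot 4 + 5 = 8 + 5 = 13$)
$\frac{\left(0 q - 3\right) + 0}{\left(-2 - Q{\left(2 \right)}\right) + 5} = \frac{\left(0 \cdot 13 - 3\right) + 0}{\left(-2 - -2\right) + 5} = \frac{\left(0 - 3\right) + 0}{\left(-2 + 2\right) + 5} = \frac{-3 + 0}{0 + 5} = - \frac{3}{5}$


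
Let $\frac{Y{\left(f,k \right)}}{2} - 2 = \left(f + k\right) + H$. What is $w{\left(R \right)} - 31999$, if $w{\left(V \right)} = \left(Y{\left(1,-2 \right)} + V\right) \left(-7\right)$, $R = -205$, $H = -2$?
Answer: $-30550$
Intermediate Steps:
$Y{\left(f,k \right)} = 2 f + 2 k$ ($Y{\left(f,k \right)} = 4 + 2 \left(\left(f + k\right) - 2\right) = 4 + 2 \left(-2 + f + k\right) = 4 + \left(-4 + 2 f + 2 k\right) = 2 f + 2 k$)
$w{\left(V \right)} = 14 - 7 V$ ($w{\left(V \right)} = \left(\left(2 \cdot 1 + 2 \left(-2\right)\right) + V\right) \left(-7\right) = \left(\left(2 - 4\right) + V\right) \left(-7\right) = \left(-2 + V\right) \left(-7\right) = 14 - 7 V$)
$w{\left(R \right)} - 31999 = \left(14 - -1435\right) - 31999 = \left(14 + 1435\right) - 31999 = 1449 - 31999 = -30550$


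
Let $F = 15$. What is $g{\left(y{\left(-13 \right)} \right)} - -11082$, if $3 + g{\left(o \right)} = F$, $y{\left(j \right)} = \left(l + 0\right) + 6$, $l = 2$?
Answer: $11094$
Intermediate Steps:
$y{\left(j \right)} = 8$ ($y{\left(j \right)} = \left(2 + 0\right) + 6 = 2 + 6 = 8$)
$g{\left(o \right)} = 12$ ($g{\left(o \right)} = -3 + 15 = 12$)
$g{\left(y{\left(-13 \right)} \right)} - -11082 = 12 - -11082 = 12 + 11082 = 11094$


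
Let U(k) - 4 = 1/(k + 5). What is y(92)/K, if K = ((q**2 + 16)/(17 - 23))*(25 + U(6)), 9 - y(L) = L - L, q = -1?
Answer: -297/2720 ≈ -0.10919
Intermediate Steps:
y(L) = 9 (y(L) = 9 - (L - L) = 9 - 1*0 = 9 + 0 = 9)
U(k) = 4 + 1/(5 + k) (U(k) = 4 + 1/(k + 5) = 4 + 1/(5 + k))
K = -2720/33 (K = (((-1)**2 + 16)/(17 - 23))*(25 + (21 + 4*6)/(5 + 6)) = ((1 + 16)/(-6))*(25 + (21 + 24)/11) = (17*(-1/6))*(25 + (1/11)*45) = -17*(25 + 45/11)/6 = -17/6*320/11 = -2720/33 ≈ -82.424)
y(92)/K = 9/(-2720/33) = 9*(-33/2720) = -297/2720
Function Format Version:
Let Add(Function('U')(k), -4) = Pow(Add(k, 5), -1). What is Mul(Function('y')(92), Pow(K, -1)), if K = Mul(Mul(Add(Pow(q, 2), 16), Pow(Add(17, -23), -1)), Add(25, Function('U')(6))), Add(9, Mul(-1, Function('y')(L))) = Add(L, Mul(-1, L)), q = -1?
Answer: Rational(-297, 2720) ≈ -0.10919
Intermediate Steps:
Function('y')(L) = 9 (Function('y')(L) = Add(9, Mul(-1, Add(L, Mul(-1, L)))) = Add(9, Mul(-1, 0)) = Add(9, 0) = 9)
Function('U')(k) = Add(4, Pow(Add(5, k), -1)) (Function('U')(k) = Add(4, Pow(Add(k, 5), -1)) = Add(4, Pow(Add(5, k), -1)))
K = Rational(-2720, 33) (K = Mul(Mul(Add(Pow(-1, 2), 16), Pow(Add(17, -23), -1)), Add(25, Mul(Pow(Add(5, 6), -1), Add(21, Mul(4, 6))))) = Mul(Mul(Add(1, 16), Pow(-6, -1)), Add(25, Mul(Pow(11, -1), Add(21, 24)))) = Mul(Mul(17, Rational(-1, 6)), Add(25, Mul(Rational(1, 11), 45))) = Mul(Rational(-17, 6), Add(25, Rational(45, 11))) = Mul(Rational(-17, 6), Rational(320, 11)) = Rational(-2720, 33) ≈ -82.424)
Mul(Function('y')(92), Pow(K, -1)) = Mul(9, Pow(Rational(-2720, 33), -1)) = Mul(9, Rational(-33, 2720)) = Rational(-297, 2720)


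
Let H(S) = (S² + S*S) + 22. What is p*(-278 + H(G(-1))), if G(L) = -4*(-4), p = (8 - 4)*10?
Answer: 10240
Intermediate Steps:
p = 40 (p = 4*10 = 40)
G(L) = 16
H(S) = 22 + 2*S² (H(S) = (S² + S²) + 22 = 2*S² + 22 = 22 + 2*S²)
p*(-278 + H(G(-1))) = 40*(-278 + (22 + 2*16²)) = 40*(-278 + (22 + 2*256)) = 40*(-278 + (22 + 512)) = 40*(-278 + 534) = 40*256 = 10240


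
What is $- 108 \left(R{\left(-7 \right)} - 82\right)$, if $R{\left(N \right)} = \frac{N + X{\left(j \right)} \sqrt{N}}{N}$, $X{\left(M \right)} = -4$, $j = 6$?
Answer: $8748 - \frac{432 i \sqrt{7}}{7} \approx 8748.0 - 163.28 i$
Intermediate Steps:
$R{\left(N \right)} = \frac{N - 4 \sqrt{N}}{N}$
$- 108 \left(R{\left(-7 \right)} - 82\right) = - 108 \left(\left(1 - \frac{4}{i \sqrt{7}}\right) - 82\right) = - 108 \left(\left(1 - 4 \left(- \frac{i \sqrt{7}}{7}\right)\right) - 82\right) = - 108 \left(\left(1 + \frac{4 i \sqrt{7}}{7}\right) - 82\right) = - 108 \left(-81 + \frac{4 i \sqrt{7}}{7}\right) = 8748 - \frac{432 i \sqrt{7}}{7}$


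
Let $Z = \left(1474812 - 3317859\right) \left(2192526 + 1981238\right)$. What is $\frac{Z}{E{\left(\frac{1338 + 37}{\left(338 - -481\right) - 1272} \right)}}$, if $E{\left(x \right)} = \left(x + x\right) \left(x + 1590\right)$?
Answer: $\frac{789279290254445886}{988480625} \approx 7.9848 \cdot 10^{8}$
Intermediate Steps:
$Z = -7692443218908$ ($Z = \left(-1843047\right) 4173764 = -7692443218908$)
$E{\left(x \right)} = 2 x \left(1590 + x\right)$
$\frac{Z}{E{\left(\frac{1338 + 37}{\left(338 - -481\right) - 1272} \right)}} = - \frac{7692443218908}{2 \frac{1338 + 37}{\left(338 - -481\right) - 1272} \left(1590 + \frac{1338 + 37}{\left(338 - -481\right) - 1272}\right)} = - \frac{7692443218908}{2 \frac{1375}{\left(338 + 481\right) - 1272} \left(1590 + \frac{1375}{\left(338 + 481\right) - 1272}\right)} = - \frac{7692443218908}{2 \frac{1375}{819 - 1272} \left(1590 + \frac{1375}{819 - 1272}\right)} = - \frac{7692443218908}{2 \frac{1375}{-453} \left(1590 + \frac{1375}{-453}\right)} = - \frac{7692443218908}{2 \cdot 1375 \left(- \frac{1}{453}\right) \left(1590 + 1375 \left(- \frac{1}{453}\right)\right)} = - \frac{7692443218908}{2 \left(- \frac{1375}{453}\right) \left(1590 - \frac{1375}{453}\right)} = - \frac{7692443218908}{2 \left(- \frac{1375}{453}\right) \frac{718895}{453}} = - \frac{7692443218908}{- \frac{1976961250}{205209}} = \left(-7692443218908\right) \left(- \frac{205209}{1976961250}\right) = \frac{789279290254445886}{988480625}$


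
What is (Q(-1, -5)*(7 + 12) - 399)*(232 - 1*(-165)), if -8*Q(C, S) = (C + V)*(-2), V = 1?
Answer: -158403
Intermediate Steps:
Q(C, S) = ¼ + C/4 (Q(C, S) = -(C + 1)*(-2)/8 = -(1 + C)*(-2)/8 = -(-2 - 2*C)/8 = ¼ + C/4)
(Q(-1, -5)*(7 + 12) - 399)*(232 - 1*(-165)) = ((¼ + (¼)*(-1))*(7 + 12) - 399)*(232 - 1*(-165)) = ((¼ - ¼)*19 - 399)*(232 + 165) = (0*19 - 399)*397 = (0 - 399)*397 = -399*397 = -158403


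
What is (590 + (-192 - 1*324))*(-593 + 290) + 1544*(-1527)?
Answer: -2380110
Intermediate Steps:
(590 + (-192 - 1*324))*(-593 + 290) + 1544*(-1527) = (590 + (-192 - 324))*(-303) - 2357688 = (590 - 516)*(-303) - 2357688 = 74*(-303) - 2357688 = -22422 - 2357688 = -2380110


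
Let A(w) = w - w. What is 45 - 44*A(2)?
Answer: 45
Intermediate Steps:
A(w) = 0
45 - 44*A(2) = 45 - 44*0 = 45 + 0 = 45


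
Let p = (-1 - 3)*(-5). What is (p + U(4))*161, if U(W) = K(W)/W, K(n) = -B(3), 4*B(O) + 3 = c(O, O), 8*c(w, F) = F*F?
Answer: 414575/128 ≈ 3238.9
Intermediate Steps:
c(w, F) = F**2/8 (c(w, F) = (F*F)/8 = F**2/8)
B(O) = -3/4 + O**2/32 (B(O) = -3/4 + (O**2/8)/4 = -3/4 + O**2/32)
K(n) = 15/32 (K(n) = -(-3/4 + (1/32)*3**2) = -(-3/4 + (1/32)*9) = -(-3/4 + 9/32) = -1*(-15/32) = 15/32)
U(W) = 15/(32*W)
p = 20 (p = -4*(-5) = 20)
(p + U(4))*161 = (20 + (15/32)/4)*161 = (20 + (15/32)*(1/4))*161 = (20 + 15/128)*161 = (2575/128)*161 = 414575/128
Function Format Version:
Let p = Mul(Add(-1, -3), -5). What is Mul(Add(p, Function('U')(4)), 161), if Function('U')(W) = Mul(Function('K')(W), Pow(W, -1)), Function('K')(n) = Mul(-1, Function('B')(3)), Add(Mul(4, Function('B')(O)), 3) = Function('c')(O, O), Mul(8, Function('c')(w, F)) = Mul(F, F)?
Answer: Rational(414575, 128) ≈ 3238.9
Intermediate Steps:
Function('c')(w, F) = Mul(Rational(1, 8), Pow(F, 2)) (Function('c')(w, F) = Mul(Rational(1, 8), Mul(F, F)) = Mul(Rational(1, 8), Pow(F, 2)))
Function('B')(O) = Add(Rational(-3, 4), Mul(Rational(1, 32), Pow(O, 2))) (Function('B')(O) = Add(Rational(-3, 4), Mul(Rational(1, 4), Mul(Rational(1, 8), Pow(O, 2)))) = Add(Rational(-3, 4), Mul(Rational(1, 32), Pow(O, 2))))
Function('K')(n) = Rational(15, 32) (Function('K')(n) = Mul(-1, Add(Rational(-3, 4), Mul(Rational(1, 32), Pow(3, 2)))) = Mul(-1, Add(Rational(-3, 4), Mul(Rational(1, 32), 9))) = Mul(-1, Add(Rational(-3, 4), Rational(9, 32))) = Mul(-1, Rational(-15, 32)) = Rational(15, 32))
Function('U')(W) = Mul(Rational(15, 32), Pow(W, -1))
p = 20 (p = Mul(-4, -5) = 20)
Mul(Add(p, Function('U')(4)), 161) = Mul(Add(20, Mul(Rational(15, 32), Pow(4, -1))), 161) = Mul(Add(20, Mul(Rational(15, 32), Rational(1, 4))), 161) = Mul(Add(20, Rational(15, 128)), 161) = Mul(Rational(2575, 128), 161) = Rational(414575, 128)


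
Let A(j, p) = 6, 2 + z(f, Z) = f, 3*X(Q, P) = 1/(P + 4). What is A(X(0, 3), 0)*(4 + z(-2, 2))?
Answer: 0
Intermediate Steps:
X(Q, P) = 1/(3*(4 + P)) (X(Q, P) = 1/(3*(P + 4)) = 1/(3*(4 + P)))
z(f, Z) = -2 + f
A(X(0, 3), 0)*(4 + z(-2, 2)) = 6*(4 + (-2 - 2)) = 6*(4 - 4) = 6*0 = 0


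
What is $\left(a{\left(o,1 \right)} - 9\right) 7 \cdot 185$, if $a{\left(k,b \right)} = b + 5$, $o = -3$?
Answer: $-3885$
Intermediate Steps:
$a{\left(k,b \right)} = 5 + b$
$\left(a{\left(o,1 \right)} - 9\right) 7 \cdot 185 = \left(\left(5 + 1\right) - 9\right) 7 \cdot 185 = \left(6 - 9\right) 7 \cdot 185 = \left(-3\right) 7 \cdot 185 = \left(-21\right) 185 = -3885$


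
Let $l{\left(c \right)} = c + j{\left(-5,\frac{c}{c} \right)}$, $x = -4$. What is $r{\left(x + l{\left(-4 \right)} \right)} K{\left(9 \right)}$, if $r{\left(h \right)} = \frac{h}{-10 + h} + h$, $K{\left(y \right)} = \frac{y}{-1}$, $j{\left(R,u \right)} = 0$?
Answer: $68$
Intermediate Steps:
$l{\left(c \right)} = c$ ($l{\left(c \right)} = c + 0 = c$)
$K{\left(y \right)} = - y$ ($K{\left(y \right)} = y \left(-1\right) = - y$)
$r{\left(h \right)} = h + \frac{h}{-10 + h}$ ($r{\left(h \right)} = \frac{h}{-10 + h} + h = h + \frac{h}{-10 + h}$)
$r{\left(x + l{\left(-4 \right)} \right)} K{\left(9 \right)} = \frac{\left(-4 - 4\right) \left(-9 - 8\right)}{-10 - 8} \left(\left(-1\right) 9\right) = - \frac{8 \left(-9 - 8\right)}{-10 - 8} \left(-9\right) = \left(-8\right) \frac{1}{-18} \left(-17\right) \left(-9\right) = \left(-8\right) \left(- \frac{1}{18}\right) \left(-17\right) \left(-9\right) = \left(- \frac{68}{9}\right) \left(-9\right) = 68$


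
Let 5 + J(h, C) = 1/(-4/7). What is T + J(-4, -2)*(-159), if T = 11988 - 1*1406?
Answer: 46621/4 ≈ 11655.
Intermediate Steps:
T = 10582 (T = 11988 - 1406 = 10582)
J(h, C) = -27/4 (J(h, C) = -5 + 1/(-4/7) = -5 - 7/4 = -27/4)
T + J(-4, -2)*(-159) = 10582 - 27/4*(-159) = 10582 + 4293/4 = 46621/4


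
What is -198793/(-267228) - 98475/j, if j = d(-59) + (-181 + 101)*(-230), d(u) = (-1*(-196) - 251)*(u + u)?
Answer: -2136731953/665130492 ≈ -3.2125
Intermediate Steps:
d(u) = -110*u (d(u) = (196 - 251)*(2*u) = -110*u)
j = 24890 (j = -110*(-59) + (-181 + 101)*(-230) = 6490 - 80*(-230) = 6490 + 18400 = 24890)
-198793/(-267228) - 98475/j = -198793/(-267228) - 98475/24890 = -198793*(-1/267228) - 98475*1/24890 = 198793/267228 - 19695/4978 = -2136731953/665130492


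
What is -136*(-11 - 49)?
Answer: 8160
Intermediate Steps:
-136*(-11 - 49) = -136*(-60) = 8160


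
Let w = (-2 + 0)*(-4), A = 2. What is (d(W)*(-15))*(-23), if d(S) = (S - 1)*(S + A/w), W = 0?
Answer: -345/4 ≈ -86.250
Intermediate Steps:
w = 8 (w = -2*(-4) = 8)
d(S) = (-1 + S)*(1/4 + S) (d(S) = (S - 1)*(S + 2/8) = (-1 + S)*(S + 2*(1/8)) = (-1 + S)*(S + 1/4) = (-1 + S)*(1/4 + S))
(d(W)*(-15))*(-23) = ((-1/4 + (1/4)*0 + 0*(-1 + 0))*(-15))*(-23) = ((-1/4 + 0 + 0*(-1))*(-15))*(-23) = ((-1/4 + 0 + 0)*(-15))*(-23) = -1/4*(-15)*(-23) = (15/4)*(-23) = -345/4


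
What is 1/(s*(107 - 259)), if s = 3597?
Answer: -1/546744 ≈ -1.8290e-6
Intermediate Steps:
1/(s*(107 - 259)) = 1/(3597*(107 - 259)) = 1/(3597*(-152)) = 1/(-546744) = -1/546744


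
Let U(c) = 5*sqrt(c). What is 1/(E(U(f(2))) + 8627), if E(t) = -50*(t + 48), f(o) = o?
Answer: 6227/38650529 + 250*sqrt(2)/38650529 ≈ 0.00017026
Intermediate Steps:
E(t) = -2400 - 50*t (E(t) = -50*(48 + t) = -2400 - 50*t)
1/(E(U(f(2))) + 8627) = 1/((-2400 - 250*sqrt(2)) + 8627) = 1/(6227 - 250*sqrt(2))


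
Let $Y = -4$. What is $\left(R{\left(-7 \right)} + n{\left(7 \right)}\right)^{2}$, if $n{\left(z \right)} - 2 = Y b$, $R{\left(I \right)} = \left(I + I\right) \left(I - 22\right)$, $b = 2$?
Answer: $160000$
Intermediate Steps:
$R{\left(I \right)} = 2 I \left(-22 + I\right)$
$n{\left(z \right)} = -6$ ($n{\left(z \right)} = 2 - 8 = -6$)
$\left(R{\left(-7 \right)} + n{\left(7 \right)}\right)^{2} = \left(2 \left(-7\right) \left(-22 - 7\right) - 6\right)^{2} = \left(2 \left(-7\right) \left(-29\right) - 6\right)^{2} = \left(406 - 6\right)^{2} = 400^{2} = 160000$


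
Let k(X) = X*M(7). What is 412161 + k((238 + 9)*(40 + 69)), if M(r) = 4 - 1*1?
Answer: 492930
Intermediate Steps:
M(r) = 3 (M(r) = 4 - 1 = 3)
k(X) = 3*X (k(X) = X*3 = 3*X)
412161 + k((238 + 9)*(40 + 69)) = 412161 + 3*((238 + 9)*(40 + 69)) = 412161 + 3*(247*109) = 412161 + 3*26923 = 412161 + 80769 = 492930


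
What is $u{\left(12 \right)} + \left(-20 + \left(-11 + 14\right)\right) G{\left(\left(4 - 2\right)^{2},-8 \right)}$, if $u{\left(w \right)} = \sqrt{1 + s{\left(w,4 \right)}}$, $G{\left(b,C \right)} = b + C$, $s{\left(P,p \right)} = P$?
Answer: $68 + \sqrt{13} \approx 71.606$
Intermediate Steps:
$G{\left(b,C \right)} = C + b$
$u{\left(w \right)} = \sqrt{1 + w}$
$u{\left(12 \right)} + \left(-20 + \left(-11 + 14\right)\right) G{\left(\left(4 - 2\right)^{2},-8 \right)} = \sqrt{1 + 12} + \left(-20 + \left(-11 + 14\right)\right) \left(-8 + \left(4 - 2\right)^{2}\right) = \sqrt{13} + \left(-20 + 3\right) \left(-8 + 2^{2}\right) = \sqrt{13} - 17 \left(-8 + 4\right) = \sqrt{13} - -68 = \sqrt{13} + 68 = 68 + \sqrt{13}$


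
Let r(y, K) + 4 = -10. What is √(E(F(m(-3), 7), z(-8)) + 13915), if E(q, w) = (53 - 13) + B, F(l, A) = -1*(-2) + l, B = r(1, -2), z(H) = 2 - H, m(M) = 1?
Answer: 3*√1549 ≈ 118.07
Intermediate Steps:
r(y, K) = -14 (r(y, K) = -4 - 10 = -14)
B = -14
F(l, A) = 2 + l
E(q, w) = 26 (E(q, w) = (53 - 13) - 14 = 40 - 14 = 26)
√(E(F(m(-3), 7), z(-8)) + 13915) = √(26 + 13915) = √13941 = 3*√1549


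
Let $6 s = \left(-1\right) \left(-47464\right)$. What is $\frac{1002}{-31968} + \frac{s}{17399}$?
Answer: $\frac{39242399}{92701872} \approx 0.42332$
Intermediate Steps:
$s = \frac{23732}{3}$ ($s = \frac{\left(-1\right) \left(-47464\right)}{6} = \frac{1}{6} \cdot 47464 = \frac{23732}{3} \approx 7910.7$)
$\frac{1002}{-31968} + \frac{s}{17399} = \frac{1002}{-31968} + \frac{23732}{3 \cdot 17399} = 1002 \left(- \frac{1}{31968}\right) + \frac{23732}{3} \cdot \frac{1}{17399} = - \frac{167}{5328} + \frac{23732}{52197} = \frac{39242399}{92701872}$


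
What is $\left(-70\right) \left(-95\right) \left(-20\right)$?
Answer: $-133000$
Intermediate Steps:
$\left(-70\right) \left(-95\right) \left(-20\right) = 6650 \left(-20\right) = -133000$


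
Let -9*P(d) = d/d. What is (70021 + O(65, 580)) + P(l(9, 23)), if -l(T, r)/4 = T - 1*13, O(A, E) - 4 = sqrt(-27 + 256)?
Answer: 630224/9 + sqrt(229) ≈ 70040.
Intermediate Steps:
O(A, E) = 4 + sqrt(229) (O(A, E) = 4 + sqrt(-27 + 256) = 4 + sqrt(229))
l(T, r) = 52 - 4*T (l(T, r) = -4*(T - 1*13) = -4*(T - 13) = -4*(-13 + T) = 52 - 4*T)
P(d) = -1/9 (P(d) = -d/(9*d) = -1/9*1 = -1/9)
(70021 + O(65, 580)) + P(l(9, 23)) = (70021 + (4 + sqrt(229))) - 1/9 = (70025 + sqrt(229)) - 1/9 = 630224/9 + sqrt(229)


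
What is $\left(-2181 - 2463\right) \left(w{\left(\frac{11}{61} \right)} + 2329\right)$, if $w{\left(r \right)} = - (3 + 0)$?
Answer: $-10801944$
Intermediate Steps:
$w{\left(r \right)} = -3$ ($w{\left(r \right)} = \left(-1\right) 3 = -3$)
$\left(-2181 - 2463\right) \left(w{\left(\frac{11}{61} \right)} + 2329\right) = \left(-2181 - 2463\right) \left(-3 + 2329\right) = \left(-4644\right) 2326 = -10801944$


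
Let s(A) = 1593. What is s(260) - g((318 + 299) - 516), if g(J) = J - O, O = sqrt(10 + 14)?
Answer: 1492 + 2*sqrt(6) ≈ 1496.9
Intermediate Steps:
O = 2*sqrt(6) (O = sqrt(24) = 2*sqrt(6) ≈ 4.8990)
g(J) = J - 2*sqrt(6)
s(260) - g((318 + 299) - 516) = 1593 - (((318 + 299) - 516) - 2*sqrt(6)) = 1593 - ((617 - 516) - 2*sqrt(6)) = 1593 - (101 - 2*sqrt(6)) = 1593 + (-101 + 2*sqrt(6)) = 1492 + 2*sqrt(6)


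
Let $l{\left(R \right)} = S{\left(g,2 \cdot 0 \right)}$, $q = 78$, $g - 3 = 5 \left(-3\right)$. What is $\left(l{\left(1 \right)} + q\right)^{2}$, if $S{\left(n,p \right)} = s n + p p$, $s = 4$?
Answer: $900$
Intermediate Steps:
$g = -12$ ($g = 3 + 5 \left(-3\right) = 3 - 15 = -12$)
$S{\left(n,p \right)} = p^{2} + 4 n$ ($S{\left(n,p \right)} = 4 n + p p = 4 n + p^{2} = p^{2} + 4 n$)
$l{\left(R \right)} = -48$ ($l{\left(R \right)} = \left(2 \cdot 0\right)^{2} + 4 \left(-12\right) = 0^{2} - 48 = 0 - 48 = -48$)
$\left(l{\left(1 \right)} + q\right)^{2} = \left(-48 + 78\right)^{2} = 30^{2} = 900$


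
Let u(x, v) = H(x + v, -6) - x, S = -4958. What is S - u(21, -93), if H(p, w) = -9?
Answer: -4928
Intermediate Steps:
u(x, v) = -9 - x
S - u(21, -93) = -4958 - (-9 - 1*21) = -4958 - (-9 - 21) = -4958 - 1*(-30) = -4958 + 30 = -4928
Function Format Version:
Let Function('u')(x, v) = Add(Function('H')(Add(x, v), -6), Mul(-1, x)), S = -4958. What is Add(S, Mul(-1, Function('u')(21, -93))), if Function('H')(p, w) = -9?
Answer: -4928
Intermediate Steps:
Function('u')(x, v) = Add(-9, Mul(-1, x))
Add(S, Mul(-1, Function('u')(21, -93))) = Add(-4958, Mul(-1, Add(-9, Mul(-1, 21)))) = Add(-4958, Mul(-1, Add(-9, -21))) = Add(-4958, Mul(-1, -30)) = Add(-4958, 30) = -4928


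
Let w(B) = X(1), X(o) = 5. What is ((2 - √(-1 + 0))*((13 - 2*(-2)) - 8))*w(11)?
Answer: 90 - 45*I ≈ 90.0 - 45.0*I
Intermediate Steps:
w(B) = 5
((2 - √(-1 + 0))*((13 - 2*(-2)) - 8))*w(11) = ((2 - √(-1 + 0))*((13 - 2*(-2)) - 8))*5 = ((2 - √(-1))*((13 + 4) - 8))*5 = ((2 - I)*(17 - 8))*5 = ((2 - I)*9)*5 = (18 - 9*I)*5 = 90 - 45*I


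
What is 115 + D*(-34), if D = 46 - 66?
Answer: 795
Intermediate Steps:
D = -20
115 + D*(-34) = 115 - 20*(-34) = 115 + 680 = 795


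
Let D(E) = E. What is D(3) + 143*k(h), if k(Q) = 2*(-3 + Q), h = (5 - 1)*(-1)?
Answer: -1999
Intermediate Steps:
h = -4 (h = 4*(-1) = -4)
k(Q) = -6 + 2*Q
D(3) + 143*k(h) = 3 + 143*(-6 + 2*(-4)) = 3 + 143*(-6 - 8) = 3 + 143*(-14) = 3 - 2002 = -1999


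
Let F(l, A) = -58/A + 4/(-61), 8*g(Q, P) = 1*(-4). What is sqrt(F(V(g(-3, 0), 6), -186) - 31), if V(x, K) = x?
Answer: I*sqrt(989745618)/5673 ≈ 5.5456*I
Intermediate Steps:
g(Q, P) = -1/2 (g(Q, P) = (1*(-4))/8 = (1/8)*(-4) = -1/2)
F(l, A) = -4/61 - 58/A (F(l, A) = -58/A + 4*(-1/61) = -58/A - 4/61 = -4/61 - 58/A)
sqrt(F(V(g(-3, 0), 6), -186) - 31) = sqrt((-4/61 - 58/(-186)) - 31) = sqrt((-4/61 - 58*(-1/186)) - 31) = sqrt((-4/61 + 29/93) - 31) = sqrt(1397/5673 - 31) = sqrt(-174466/5673) = I*sqrt(989745618)/5673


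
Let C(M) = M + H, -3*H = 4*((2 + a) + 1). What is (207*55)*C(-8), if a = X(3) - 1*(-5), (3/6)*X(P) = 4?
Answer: -333960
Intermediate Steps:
X(P) = 8 (X(P) = 2*4 = 8)
a = 13 (a = 8 - 1*(-5) = 8 + 5 = 13)
H = -64/3 (H = -4*((2 + 13) + 1)/3 = -4*(15 + 1)/3 = -4*16/3 = -1/3*64 = -64/3 ≈ -21.333)
C(M) = -64/3 + M (C(M) = M - 64/3 = -64/3 + M)
(207*55)*C(-8) = (207*55)*(-64/3 - 8) = 11385*(-88/3) = -333960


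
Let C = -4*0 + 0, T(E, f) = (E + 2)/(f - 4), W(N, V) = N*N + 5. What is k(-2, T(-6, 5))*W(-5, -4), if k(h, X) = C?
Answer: 0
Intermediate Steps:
W(N, V) = 5 + N² (W(N, V) = N² + 5 = 5 + N²)
T(E, f) = (2 + E)/(-4 + f)
C = 0 (C = 0 + 0 = 0)
k(h, X) = 0
k(-2, T(-6, 5))*W(-5, -4) = 0*(5 + (-5)²) = 0*(5 + 25) = 0*30 = 0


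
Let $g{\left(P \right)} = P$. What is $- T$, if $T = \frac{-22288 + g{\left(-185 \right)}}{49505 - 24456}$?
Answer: $\frac{22473}{25049} \approx 0.89716$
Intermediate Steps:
$T = - \frac{22473}{25049}$ ($T = \frac{-22288 - 185}{49505 - 24456} = - \frac{22473}{25049} \approx -0.89716$)
$- T = \left(-1\right) \left(- \frac{22473}{25049}\right) = \frac{22473}{25049}$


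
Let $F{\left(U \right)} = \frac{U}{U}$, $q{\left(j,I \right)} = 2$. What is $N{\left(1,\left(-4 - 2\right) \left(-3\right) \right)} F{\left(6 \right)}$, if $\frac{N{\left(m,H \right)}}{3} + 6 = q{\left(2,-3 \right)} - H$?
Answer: $-66$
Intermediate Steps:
$F{\left(U \right)} = 1$
$N{\left(m,H \right)} = -12 - 3 H$ ($N{\left(m,H \right)} = -18 + 3 \left(2 - H\right) = -18 - \left(-6 + 3 H\right) = -12 - 3 H$)
$N{\left(1,\left(-4 - 2\right) \left(-3\right) \right)} F{\left(6 \right)} = \left(-12 - 3 \left(-4 - 2\right) \left(-3\right)\right) 1 = \left(-12 - 3 \left(\left(-6\right) \left(-3\right)\right)\right) 1 = \left(-12 - 54\right) 1 = \left(-66\right) 1 = -66$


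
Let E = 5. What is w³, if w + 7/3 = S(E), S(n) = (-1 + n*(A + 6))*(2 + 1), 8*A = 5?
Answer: 11497268593/13824 ≈ 8.3169e+5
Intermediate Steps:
A = 5/8 (A = (⅛)*5 = 5/8 ≈ 0.62500)
S(n) = -3 + 159*n/8 (S(n) = (-1 + n*(5/8 + 6))*(2 + 1) = (-1 + n*(53/8))*3 = (-1 + 53*n/8)*3 = -3 + 159*n/8)
w = 2257/24 (w = -7/3 + (-3 + (159/8)*5) = -7/3 + (-3 + 795/8) = -7/3 + 771/8 = 2257/24 ≈ 94.042)
w³ = (2257/24)³ = 11497268593/13824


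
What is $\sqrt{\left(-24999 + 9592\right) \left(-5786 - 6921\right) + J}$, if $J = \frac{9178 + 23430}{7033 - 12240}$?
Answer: $\frac{\sqrt{5308065263558045}}{5207} \approx 13992.0$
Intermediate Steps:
$J = - \frac{32608}{5207}$ ($J = \frac{32608}{-5207} = 32608 \left(- \frac{1}{5207}\right) = - \frac{32608}{5207} \approx -6.2623$)
$\sqrt{\left(-24999 + 9592\right) \left(-5786 - 6921\right) + J} = \sqrt{\left(-24999 + 9592\right) \left(-5786 - 6921\right) - \frac{32608}{5207}} = \sqrt{\left(-15407\right) \left(-12707\right) - \frac{32608}{5207}} = \sqrt{195776749 - \frac{32608}{5207}} = \sqrt{\frac{1019409499435}{5207}} = \frac{\sqrt{5308065263558045}}{5207}$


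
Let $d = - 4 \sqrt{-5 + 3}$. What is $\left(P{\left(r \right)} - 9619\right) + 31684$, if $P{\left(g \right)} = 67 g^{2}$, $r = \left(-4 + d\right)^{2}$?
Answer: $-97999 - 68608 i \sqrt{2} \approx -97999.0 - 97026.0 i$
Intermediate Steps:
$d = - 4 i \sqrt{2}$ ($d = - 4 \sqrt{-2} = - 4 i \sqrt{2} \approx - 5.6569 i$)
$r = \left(-4 - 4 i \sqrt{2}\right)^{2} \approx -16.0 + 45.255 i$
$\left(P{\left(r \right)} - 9619\right) + 31684 = \left(67 \left(-16 + 32 i \sqrt{2}\right)^{2} - 9619\right) + 31684 = \left(-9619 + 67 \left(-16 + 32 i \sqrt{2}\right)^{2}\right) + 31684 = 22065 + 67 \left(-16 + 32 i \sqrt{2}\right)^{2}$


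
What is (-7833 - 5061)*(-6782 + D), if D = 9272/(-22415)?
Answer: 1960246478988/22415 ≈ 8.7452e+7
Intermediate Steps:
D = -9272/22415 (D = 9272*(-1/22415) = -9272/22415 ≈ -0.41365)
(-7833 - 5061)*(-6782 + D) = (-7833 - 5061)*(-6782 - 9272/22415) = -12894*(-152027802/22415) = 1960246478988/22415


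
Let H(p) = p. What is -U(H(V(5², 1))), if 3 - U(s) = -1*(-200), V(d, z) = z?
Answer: 197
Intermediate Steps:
U(s) = -197 (U(s) = 3 - (-1)*(-200) = 3 - 1*200 = 3 - 200 = -197)
-U(H(V(5², 1))) = -1*(-197) = 197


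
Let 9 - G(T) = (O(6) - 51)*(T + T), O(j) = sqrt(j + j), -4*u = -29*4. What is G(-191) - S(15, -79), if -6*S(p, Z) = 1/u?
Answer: -3388301/174 + 764*sqrt(3) ≈ -18150.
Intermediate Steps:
u = 29 (u = -(-29)*4/4 = -1/4*(-116) = 29)
O(j) = sqrt(2)*sqrt(j) (O(j) = sqrt(2*j) = sqrt(2)*sqrt(j))
S(p, Z) = -1/174 (S(p, Z) = -1/6/29 = -1/6*1/29 = -1/174)
G(T) = 9 - 2*T*(-51 + 2*sqrt(3)) (G(T) = 9 - (sqrt(2)*sqrt(6) - 51)*(T + T) = 9 - (2*sqrt(3) - 51)*2*T = 9 - (-51 + 2*sqrt(3))*2*T = 9 - 2*T*(-51 + 2*sqrt(3)))
G(-191) - S(15, -79) = (9 + 102*(-191) - 4*(-191)*sqrt(3)) - 1*(-1/174) = (9 - 19482 + 764*sqrt(3)) + 1/174 = (-19473 + 764*sqrt(3)) + 1/174 = -3388301/174 + 764*sqrt(3)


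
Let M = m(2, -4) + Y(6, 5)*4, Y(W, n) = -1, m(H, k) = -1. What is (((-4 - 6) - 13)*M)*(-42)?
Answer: -4830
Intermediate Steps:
M = -5 (M = -1 - 1*4 = -1 - 4 = -5)
(((-4 - 6) - 13)*M)*(-42) = (((-4 - 6) - 13)*(-5))*(-42) = ((-10 - 13)*(-5))*(-42) = -23*(-5)*(-42) = 115*(-42) = -4830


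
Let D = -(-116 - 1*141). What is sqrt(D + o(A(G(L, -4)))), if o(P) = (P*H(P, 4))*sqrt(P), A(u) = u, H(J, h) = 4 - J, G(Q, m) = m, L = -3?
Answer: sqrt(257 - 64*I) ≈ 16.153 - 1.981*I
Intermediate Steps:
D = 257 (D = -(-116 - 141) = -1*(-257) = 257)
o(P) = P**(3/2)*(4 - P) (o(P) = (P*(4 - P))*sqrt(P) = P**(3/2)*(4 - P))
sqrt(D + o(A(G(L, -4)))) = sqrt(257 + (-4)**(3/2)*(4 - 1*(-4))) = sqrt(257 + (-8*I)*(4 + 4)) = sqrt(257 - 8*I*8) = sqrt(257 - 64*I)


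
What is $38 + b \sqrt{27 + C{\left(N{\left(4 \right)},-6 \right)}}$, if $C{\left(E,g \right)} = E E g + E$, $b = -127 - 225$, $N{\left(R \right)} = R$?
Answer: $38 - 352 i \sqrt{65} \approx 38.0 - 2837.9 i$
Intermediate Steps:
$b = -352$
$C{\left(E,g \right)} = E + g E^{2}$ ($C{\left(E,g \right)} = E^{2} g + E = g E^{2} + E = E + g E^{2}$)
$38 + b \sqrt{27 + C{\left(N{\left(4 \right)},-6 \right)}} = 38 - 352 \sqrt{27 + 4 \left(1 + 4 \left(-6\right)\right)} = 38 - 352 \sqrt{27 + 4 \left(1 - 24\right)} = 38 - 352 \sqrt{27 + 4 \left(-23\right)} = 38 - 352 \sqrt{27 - 92} = 38 - 352 \sqrt{-65} = 38 - 352 i \sqrt{65}$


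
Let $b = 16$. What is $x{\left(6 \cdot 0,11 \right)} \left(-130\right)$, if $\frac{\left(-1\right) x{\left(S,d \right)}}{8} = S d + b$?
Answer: $16640$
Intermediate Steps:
$x{\left(S,d \right)} = -128 - 8 S d$ ($x{\left(S,d \right)} = - 8 \left(S d + 16\right) = - 8 \left(16 + S d\right) = -128 - 8 S d$)
$x{\left(6 \cdot 0,11 \right)} \left(-130\right) = \left(-128 - 8 \cdot 6 \cdot 0 \cdot 11\right) \left(-130\right) = \left(-128 - 0 \cdot 11\right) \left(-130\right) = \left(-128 + 0\right) \left(-130\right) = \left(-128\right) \left(-130\right) = 16640$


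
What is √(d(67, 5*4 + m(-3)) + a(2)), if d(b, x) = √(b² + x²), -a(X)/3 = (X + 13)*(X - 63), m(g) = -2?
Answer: √(2745 + √4813) ≈ 53.051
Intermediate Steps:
a(X) = -3*(-63 + X)*(13 + X) (a(X) = -3*(X + 13)*(X - 63) = -3*(13 + X)*(-63 + X) = -3*(-63 + X)*(13 + X))
√(d(67, 5*4 + m(-3)) + a(2)) = √(√(67² + (5*4 - 2)²) + (2457 - 3*2² + 150*2)) = √(√(4489 + (20 - 2)²) + (2457 - 3*4 + 300)) = √(√(4489 + 18²) + (2457 - 12 + 300)) = √(√(4489 + 324) + 2745) = √(√4813 + 2745) = √(2745 + √4813)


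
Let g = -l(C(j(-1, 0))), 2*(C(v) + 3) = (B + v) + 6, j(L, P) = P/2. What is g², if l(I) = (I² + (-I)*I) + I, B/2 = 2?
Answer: 4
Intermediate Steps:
B = 4 (B = 2*2 = 4)
j(L, P) = P/2 (j(L, P) = P*(½) = P/2)
C(v) = 2 + v/2 (C(v) = -3 + ((4 + v) + 6)/2 = -3 + (10 + v)/2 = -3 + (5 + v/2) = 2 + v/2)
l(I) = I (l(I) = (I² - I²) + I = 0 + I = I)
g = -2 (g = -(2 + ((½)*0)/2) = -(2 + (½)*0) = -(2 + 0) = -1*2 = -2)
g² = (-2)² = 4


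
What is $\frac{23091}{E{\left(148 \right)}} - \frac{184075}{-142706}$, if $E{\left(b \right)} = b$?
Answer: $\frac{1661233673}{10560244} \approx 157.31$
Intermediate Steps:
$\frac{23091}{E{\left(148 \right)}} - \frac{184075}{-142706} = \frac{23091}{148} - \frac{184075}{-142706} = 23091 \cdot \frac{1}{148} - - \frac{184075}{142706} = \frac{23091}{148} + \frac{184075}{142706} = \frac{1661233673}{10560244}$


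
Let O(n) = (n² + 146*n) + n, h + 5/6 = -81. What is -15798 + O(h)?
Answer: -760709/36 ≈ -21131.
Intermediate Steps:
h = -491/6 (h = -⅚ - 81 = -491/6 ≈ -81.833)
O(n) = n² + 147*n
-15798 + O(h) = -15798 - 491*(147 - 491/6)/6 = -15798 - 491/6*391/6 = -15798 - 191981/36 = -760709/36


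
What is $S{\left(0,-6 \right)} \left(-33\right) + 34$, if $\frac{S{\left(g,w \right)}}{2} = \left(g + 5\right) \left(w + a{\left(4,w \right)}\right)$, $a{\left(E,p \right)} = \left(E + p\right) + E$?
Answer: $1354$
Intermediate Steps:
$a{\left(E,p \right)} = p + 2 E$
$S{\left(g,w \right)} = 2 \left(5 + g\right) \left(8 + 2 w\right)$ ($S{\left(g,w \right)} = 2 \left(g + 5\right) \left(w + \left(w + 2 \cdot 4\right)\right) = 2 \left(5 + g\right) \left(w + \left(w + 8\right)\right) = 2 \left(5 + g\right) \left(w + \left(8 + w\right)\right) = 2 \left(5 + g\right) \left(8 + 2 w\right)$)
$S{\left(0,-6 \right)} \left(-33\right) + 34 = \left(80 + 16 \cdot 0 + 20 \left(-6\right) + 4 \cdot 0 \left(-6\right)\right) \left(-33\right) + 34 = \left(80 + 0 - 120 + 0\right) \left(-33\right) + 34 = \left(-40\right) \left(-33\right) + 34 = 1320 + 34 = 1354$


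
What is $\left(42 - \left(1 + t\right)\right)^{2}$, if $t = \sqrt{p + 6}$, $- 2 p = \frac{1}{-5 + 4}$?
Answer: $\frac{\left(82 - \sqrt{26}\right)^{2}}{4} \approx 1478.4$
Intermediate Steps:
$p = \frac{1}{2}$ ($p = - \frac{1}{2 \left(-5 + 4\right)} = - \frac{1}{2 \left(-1\right)} = \left(- \frac{1}{2}\right) \left(-1\right) = \frac{1}{2} \approx 0.5$)
$t = \frac{\sqrt{26}}{2}$ ($t = \sqrt{\frac{1}{2} + 6} = \sqrt{\frac{13}{2}} = \frac{\sqrt{26}}{2} \approx 2.5495$)
$\left(42 - \left(1 + t\right)\right)^{2} = \left(42 - \left(1 + \frac{\sqrt{26}}{2}\right)\right)^{2} = \left(41 - \frac{\sqrt{26}}{2}\right)^{2}$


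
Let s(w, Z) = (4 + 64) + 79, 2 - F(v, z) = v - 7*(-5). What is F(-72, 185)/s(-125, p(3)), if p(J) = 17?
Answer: 13/49 ≈ 0.26531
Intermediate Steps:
F(v, z) = -33 - v (F(v, z) = 2 - (v - 7*(-5)) = 2 - (v + 35) = 2 - (35 + v) = 2 + (-35 - v) = -33 - v)
s(w, Z) = 147 (s(w, Z) = 68 + 79 = 147)
F(-72, 185)/s(-125, p(3)) = (-33 - 1*(-72))/147 = (-33 + 72)*(1/147) = 39*(1/147) = 13/49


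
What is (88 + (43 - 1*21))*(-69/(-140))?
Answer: 759/14 ≈ 54.214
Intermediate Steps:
(88 + (43 - 1*21))*(-69/(-140)) = (88 + (43 - 21))*(-69*(-1/140)) = (88 + 22)*(69/140) = 110*(69/140) = 759/14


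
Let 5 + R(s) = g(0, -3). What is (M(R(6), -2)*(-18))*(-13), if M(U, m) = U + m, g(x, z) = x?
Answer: -1638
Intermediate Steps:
R(s) = -5 (R(s) = -5 + 0 = -5)
(M(R(6), -2)*(-18))*(-13) = ((-5 - 2)*(-18))*(-13) = -7*(-18)*(-13) = 126*(-13) = -1638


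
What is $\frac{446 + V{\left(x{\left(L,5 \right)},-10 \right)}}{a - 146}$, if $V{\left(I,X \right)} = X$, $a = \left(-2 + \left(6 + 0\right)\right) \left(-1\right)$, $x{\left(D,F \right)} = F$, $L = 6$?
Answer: $- \frac{218}{75} \approx -2.9067$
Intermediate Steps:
$a = -4$ ($a = \left(-2 + 6\right) \left(-1\right) = 4 \left(-1\right) = -4$)
$\frac{446 + V{\left(x{\left(L,5 \right)},-10 \right)}}{a - 146} = \frac{446 - 10}{-4 - 146} = \frac{436}{-150} = 436 \left(- \frac{1}{150}\right) = - \frac{218}{75}$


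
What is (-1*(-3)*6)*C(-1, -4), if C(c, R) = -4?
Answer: -72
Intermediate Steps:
(-1*(-3)*6)*C(-1, -4) = (-1*(-3)*6)*(-4) = (3*6)*(-4) = 18*(-4) = -72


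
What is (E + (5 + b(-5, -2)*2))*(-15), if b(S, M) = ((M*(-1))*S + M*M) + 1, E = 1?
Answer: 60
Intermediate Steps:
b(S, M) = 1 + M**2 - M*S (b(S, M) = ((-M)*S + M**2) + 1 = (-M*S + M**2) + 1 = (M**2 - M*S) + 1 = 1 + M**2 - M*S)
(E + (5 + b(-5, -2)*2))*(-15) = (1 + (5 + (1 + (-2)**2 - 1*(-2)*(-5))*2))*(-15) = (1 + (5 + (1 + 4 - 10)*2))*(-15) = (1 + (5 - 5*2))*(-15) = (1 + (5 - 10))*(-15) = (1 - 5)*(-15) = -4*(-15) = 60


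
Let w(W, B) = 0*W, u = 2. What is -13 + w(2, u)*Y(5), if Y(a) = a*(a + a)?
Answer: -13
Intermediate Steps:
w(W, B) = 0
Y(a) = 2*a**2 (Y(a) = a*(2*a) = 2*a**2)
-13 + w(2, u)*Y(5) = -13 + 0*(2*5**2) = -13 + 0*(2*25) = -13 + 0*50 = -13 + 0 = -13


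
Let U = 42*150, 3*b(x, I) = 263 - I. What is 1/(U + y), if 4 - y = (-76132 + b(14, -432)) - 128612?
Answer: 3/632449 ≈ 4.7435e-6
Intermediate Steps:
b(x, I) = 263/3 - I/3 (b(x, I) = (263 - I)/3 = 263/3 - I/3)
U = 6300
y = 613549/3 (y = 4 - ((-76132 + (263/3 - ⅓*(-432))) - 128612) = 4 - ((-76132 + (263/3 + 144)) - 128612) = 4 - ((-76132 + 695/3) - 128612) = 4 - (-227701/3 - 128612) = 4 - 1*(-613537/3) = 4 + 613537/3 = 613549/3 ≈ 2.0452e+5)
1/(U + y) = 1/(6300 + 613549/3) = 1/(632449/3) = 3/632449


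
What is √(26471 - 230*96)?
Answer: √4391 ≈ 66.265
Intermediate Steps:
√(26471 - 230*96) = √(26471 - 22080) = √4391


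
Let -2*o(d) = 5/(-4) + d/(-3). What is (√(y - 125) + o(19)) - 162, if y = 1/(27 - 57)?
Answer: -3797/24 + 11*I*√930/30 ≈ -158.21 + 11.182*I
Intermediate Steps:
y = -1/30 (y = 1/(-30) = -1/30 ≈ -0.033333)
o(d) = 5/8 + d/6 (o(d) = -(5/(-4) + d/(-3))/2 = -(5*(-¼) + d*(-⅓))/2 = -(-5/4 - d/3)/2 = 5/8 + d/6)
(√(y - 125) + o(19)) - 162 = (√(-1/30 - 125) + (5/8 + (⅙)*19)) - 162 = (√(-3751/30) + (5/8 + 19/6)) - 162 = (11*I*√930/30 + 91/24) - 162 = (91/24 + 11*I*√930/30) - 162 = -3797/24 + 11*I*√930/30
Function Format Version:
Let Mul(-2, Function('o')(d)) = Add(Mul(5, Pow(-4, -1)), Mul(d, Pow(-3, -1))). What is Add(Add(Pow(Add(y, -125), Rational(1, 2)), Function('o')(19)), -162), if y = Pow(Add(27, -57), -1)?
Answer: Add(Rational(-3797, 24), Mul(Rational(11, 30), I, Pow(930, Rational(1, 2)))) ≈ Add(-158.21, Mul(11.182, I))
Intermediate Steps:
y = Rational(-1, 30) (y = Pow(-30, -1) = Rational(-1, 30) ≈ -0.033333)
Function('o')(d) = Add(Rational(5, 8), Mul(Rational(1, 6), d)) (Function('o')(d) = Mul(Rational(-1, 2), Add(Mul(5, Pow(-4, -1)), Mul(d, Pow(-3, -1)))) = Mul(Rational(-1, 2), Add(Mul(5, Rational(-1, 4)), Mul(d, Rational(-1, 3)))) = Mul(Rational(-1, 2), Add(Rational(-5, 4), Mul(Rational(-1, 3), d))) = Add(Rational(5, 8), Mul(Rational(1, 6), d)))
Add(Add(Pow(Add(y, -125), Rational(1, 2)), Function('o')(19)), -162) = Add(Add(Pow(Add(Rational(-1, 30), -125), Rational(1, 2)), Add(Rational(5, 8), Mul(Rational(1, 6), 19))), -162) = Add(Add(Pow(Rational(-3751, 30), Rational(1, 2)), Add(Rational(5, 8), Rational(19, 6))), -162) = Add(Add(Mul(Rational(11, 30), I, Pow(930, Rational(1, 2))), Rational(91, 24)), -162) = Add(Add(Rational(91, 24), Mul(Rational(11, 30), I, Pow(930, Rational(1, 2)))), -162) = Add(Rational(-3797, 24), Mul(Rational(11, 30), I, Pow(930, Rational(1, 2))))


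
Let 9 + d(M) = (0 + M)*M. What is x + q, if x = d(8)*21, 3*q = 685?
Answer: 4150/3 ≈ 1383.3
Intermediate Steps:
d(M) = -9 + M² (d(M) = -9 + (0 + M)*M = -9 + M*M = -9 + M²)
q = 685/3 (q = (⅓)*685 = 685/3 ≈ 228.33)
x = 1155 (x = (-9 + 8²)*21 = (-9 + 64)*21 = 55*21 = 1155)
x + q = 1155 + 685/3 = 4150/3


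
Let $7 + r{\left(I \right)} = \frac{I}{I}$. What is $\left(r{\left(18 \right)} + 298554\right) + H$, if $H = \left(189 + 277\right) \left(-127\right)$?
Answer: $239366$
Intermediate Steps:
$r{\left(I \right)} = -6$ ($r{\left(I \right)} = -7 + \frac{I}{I} = -7 + 1 = -6$)
$H = -59182$ ($H = 466 \left(-127\right) = -59182$)
$\left(r{\left(18 \right)} + 298554\right) + H = \left(-6 + 298554\right) - 59182 = 298548 - 59182 = 239366$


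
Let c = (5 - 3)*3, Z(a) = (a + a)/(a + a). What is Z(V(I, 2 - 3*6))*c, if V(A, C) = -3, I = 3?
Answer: 6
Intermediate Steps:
Z(a) = 1 (Z(a) = (2*a)/((2*a)) = (2*a)*(1/(2*a)) = 1)
c = 6 (c = 2*3 = 6)
Z(V(I, 2 - 3*6))*c = 1*6 = 6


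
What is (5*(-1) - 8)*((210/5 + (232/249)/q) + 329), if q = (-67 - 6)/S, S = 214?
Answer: -87022247/18177 ≈ -4787.5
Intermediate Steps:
q = -73/214 (q = (-67 - 6)/214 = -73*1/214 = -73/214 ≈ -0.34112)
(5*(-1) - 8)*((210/5 + (232/249)/q) + 329) = (5*(-1) - 8)*((210/5 + (232/249)/(-73/214)) + 329) = (-5 - 8)*((210*(⅕) + (232*(1/249))*(-214/73)) + 329) = -13*((42 + (232/249)*(-214/73)) + 329) = -13*((42 - 49648/18177) + 329) = -13*(713786/18177 + 329) = -13*6694019/18177 = -87022247/18177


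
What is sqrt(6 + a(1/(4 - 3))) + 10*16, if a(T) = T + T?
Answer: 160 + 2*sqrt(2) ≈ 162.83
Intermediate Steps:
a(T) = 2*T
sqrt(6 + a(1/(4 - 3))) + 10*16 = sqrt(6 + 2/(4 - 3)) + 10*16 = sqrt(6 + 2/1) + 160 = sqrt(6 + 2*1) + 160 = sqrt(6 + 2) + 160 = sqrt(8) + 160 = 2*sqrt(2) + 160 = 160 + 2*sqrt(2)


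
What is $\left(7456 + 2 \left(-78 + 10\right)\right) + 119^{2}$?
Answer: $21481$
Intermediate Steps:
$\left(7456 + 2 \left(-78 + 10\right)\right) + 119^{2} = \left(7456 + 2 \left(-68\right)\right) + 14161 = \left(7456 - 136\right) + 14161 = 7320 + 14161 = 21481$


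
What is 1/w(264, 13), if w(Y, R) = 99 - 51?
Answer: 1/48 ≈ 0.020833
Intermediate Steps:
w(Y, R) = 48
1/w(264, 13) = 1/48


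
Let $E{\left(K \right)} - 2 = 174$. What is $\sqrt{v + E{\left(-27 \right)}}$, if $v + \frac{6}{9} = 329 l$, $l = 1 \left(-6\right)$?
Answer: $\frac{2 i \sqrt{4047}}{3} \approx 42.411 i$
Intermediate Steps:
$l = -6$
$E{\left(K \right)} = 176$ ($E{\left(K \right)} = 2 + 174 = 176$)
$v = - \frac{5924}{3}$ ($v = - \frac{2}{3} + 329 \left(-6\right) = - \frac{2}{3} - 1974 = - \frac{5924}{3} \approx -1974.7$)
$\sqrt{v + E{\left(-27 \right)}} = \sqrt{- \frac{5924}{3} + 176} = \sqrt{- \frac{5396}{3}} = \frac{2 i \sqrt{4047}}{3}$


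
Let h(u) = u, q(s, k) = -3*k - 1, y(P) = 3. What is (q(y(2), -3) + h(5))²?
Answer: 169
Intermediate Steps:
q(s, k) = -1 - 3*k
(q(y(2), -3) + h(5))² = ((-1 - 3*(-3)) + 5)² = ((-1 + 9) + 5)² = (8 + 5)² = 13² = 169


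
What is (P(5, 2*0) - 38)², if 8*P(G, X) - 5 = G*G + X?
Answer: 18769/16 ≈ 1173.1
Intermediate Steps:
P(G, X) = 5/8 + X/8 + G²/8 (P(G, X) = 5/8 + (G*G + X)/8 = 5/8 + (G² + X)/8 = 5/8 + (X + G²)/8 = 5/8 + (X/8 + G²/8) = 5/8 + X/8 + G²/8)
(P(5, 2*0) - 38)² = ((5/8 + (2*0)/8 + (⅛)*5²) - 38)² = ((5/8 + (⅛)*0 + (⅛)*25) - 38)² = ((5/8 + 0 + 25/8) - 38)² = (15/4 - 38)² = (-137/4)² = 18769/16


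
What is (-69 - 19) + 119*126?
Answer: 14906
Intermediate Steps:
(-69 - 19) + 119*126 = -88 + 14994 = 14906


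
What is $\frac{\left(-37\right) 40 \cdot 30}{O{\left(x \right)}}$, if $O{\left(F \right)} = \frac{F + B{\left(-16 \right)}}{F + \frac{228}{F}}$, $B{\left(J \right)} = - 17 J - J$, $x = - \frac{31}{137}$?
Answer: $\frac{7601800368}{48887} \approx 1.555 \cdot 10^{5}$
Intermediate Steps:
$x = - \frac{31}{137}$ ($x = \left(-31\right) \frac{1}{137} = - \frac{31}{137} \approx -0.22628$)
$B{\left(J \right)} = - 18 J$
$O{\left(F \right)} = \frac{288 + F}{F + \frac{228}{F}}$ ($O{\left(F \right)} = \frac{F - -288}{F + \frac{228}{F}} = \frac{F + 288}{F + \frac{228}{F}} = \frac{288 + F}{F + \frac{228}{F}}$)
$\frac{\left(-37\right) 40 \cdot 30}{O{\left(x \right)}} = \frac{\left(-37\right) 40 \cdot 30}{\left(- \frac{31}{137}\right) \frac{1}{228 + \left(- \frac{31}{137}\right)^{2}} \left(288 - \frac{31}{137}\right)} = \frac{\left(-1480\right) 30}{\left(- \frac{31}{137}\right) \frac{1}{228 + \frac{961}{18769}} \cdot \frac{39425}{137}} = - \frac{44400}{\left(- \frac{31}{137}\right) \frac{1}{\frac{4280293}{18769}} \cdot \frac{39425}{137}} = - \frac{44400}{\left(- \frac{31}{137}\right) \frac{18769}{4280293} \cdot \frac{39425}{137}} = - \frac{44400}{- \frac{1222175}{4280293}} = \left(-44400\right) \left(- \frac{4280293}{1222175}\right) = \frac{7601800368}{48887}$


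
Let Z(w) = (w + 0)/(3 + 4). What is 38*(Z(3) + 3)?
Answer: 912/7 ≈ 130.29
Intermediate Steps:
Z(w) = w/7
38*(Z(3) + 3) = 38*((1/7)*3 + 3) = 38*(3/7 + 3) = 38*(24/7) = 912/7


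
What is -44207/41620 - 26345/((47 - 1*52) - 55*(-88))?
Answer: -262043949/40246540 ≈ -6.5110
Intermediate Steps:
-44207/41620 - 26345/((47 - 1*52) - 55*(-88)) = -44207*1/41620 - 26345/((47 - 52) + 4840) = -44207/41620 - 26345/(-5 + 4840) = -44207/41620 - 26345/4835 = -44207/41620 - 26345*1/4835 = -44207/41620 - 5269/967 = -262043949/40246540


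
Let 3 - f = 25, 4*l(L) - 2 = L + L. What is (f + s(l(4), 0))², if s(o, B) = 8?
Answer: 196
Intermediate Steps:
l(L) = ½ + L/2 (l(L) = ½ + (L + L)/4 = ½ + (2*L)/4 = ½ + L/2)
f = -22 (f = 3 - 1*25 = 3 - 25 = -22)
(f + s(l(4), 0))² = (-22 + 8)² = (-14)² = 196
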